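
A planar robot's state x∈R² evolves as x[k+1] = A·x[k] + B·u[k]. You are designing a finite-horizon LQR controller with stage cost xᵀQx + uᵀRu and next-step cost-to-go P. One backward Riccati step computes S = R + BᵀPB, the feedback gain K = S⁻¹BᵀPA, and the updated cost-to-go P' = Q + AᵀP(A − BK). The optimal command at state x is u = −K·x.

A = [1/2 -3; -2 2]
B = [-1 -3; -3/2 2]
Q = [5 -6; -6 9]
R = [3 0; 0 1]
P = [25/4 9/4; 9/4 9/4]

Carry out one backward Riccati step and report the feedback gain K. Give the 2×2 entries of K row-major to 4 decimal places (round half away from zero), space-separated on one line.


BᵀP = [-9.6250 -5.6250; -14.2500 -2.2500]
S = R + BᵀPB = [3 0; 0 1] + [18.0625 17.6250; 17.6250 38.2500] = [21.0625 17.6250; 17.6250 39.2500]
BᵀPA = [6.4375 17.6250; -2.6250 38.2500]
K = S⁻¹·BᵀPA = [0.5793 0.0342; -0.3270 0.9592]
A−BK = [0.0983 -0.0883; -0.4771 0.1329]
AᵀP(A−BK) = [1.4751 -0.3270; -0.3270 0.9592]
P' = Q + AᵀP(A−BK) = [6.4751 -6.3270; -6.3270 9.9592]
tr(P') = 16.4343

0.5793 0.0342 -0.3270 0.9592


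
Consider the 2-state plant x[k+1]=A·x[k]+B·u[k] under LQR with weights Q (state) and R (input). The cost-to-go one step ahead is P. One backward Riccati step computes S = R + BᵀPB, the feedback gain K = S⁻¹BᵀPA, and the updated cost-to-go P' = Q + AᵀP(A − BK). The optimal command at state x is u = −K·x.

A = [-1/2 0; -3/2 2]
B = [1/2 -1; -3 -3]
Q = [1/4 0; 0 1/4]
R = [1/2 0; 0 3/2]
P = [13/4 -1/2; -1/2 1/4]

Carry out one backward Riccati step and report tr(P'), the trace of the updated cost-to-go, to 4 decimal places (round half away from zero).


0.8686

BᵀP = [3.1250 -1.0000; -1.7500 -0.2500]
S = R + BᵀPB = [1/2 0; 0 3/2] + [4.5625 -0.1250; -0.1250 2.5000] = [5.0625 -0.1250; -0.1250 4.0000]
BᵀPA = [-0.0625 -2.0000; 1.2500 -0.5000]
K = S⁻¹·BᵀPA = [-0.0046 -0.3985; 0.3124 -0.1375]
A−BK = [-0.1853 0.0618; -0.5768 0.3923]
AᵀP(A−BK) = [0.2343 -0.1031; -0.1031 0.1344]
P' = Q + AᵀP(A−BK) = [0.4843 -0.1031; -0.1031 0.3844]
tr(P') = 0.8686


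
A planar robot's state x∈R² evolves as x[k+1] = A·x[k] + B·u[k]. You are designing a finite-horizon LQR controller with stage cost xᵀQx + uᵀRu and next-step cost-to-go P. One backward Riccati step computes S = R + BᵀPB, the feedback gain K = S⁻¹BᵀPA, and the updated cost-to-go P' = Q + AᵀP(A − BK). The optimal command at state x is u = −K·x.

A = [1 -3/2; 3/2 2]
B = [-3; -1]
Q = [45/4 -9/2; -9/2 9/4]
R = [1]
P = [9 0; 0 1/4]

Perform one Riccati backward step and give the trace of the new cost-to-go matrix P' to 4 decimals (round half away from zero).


BᵀP = [-27.0000 -0.2500]
S = R + BᵀPB = [1] + [81.2500] = [82.2500]
BᵀPA = [-27.3750 40.0000]
K = S⁻¹·BᵀPA = [-0.3328 0.4863]
A−BK = [0.0015 -0.0410; 1.1672 2.4863]
AᵀP(A−BK) = [0.4514 0.5631; 0.5631 1.7971]
P' = Q + AᵀP(A−BK) = [11.7014 -3.9369; -3.9369 4.0471]
tr(P') = 15.7485

15.7485


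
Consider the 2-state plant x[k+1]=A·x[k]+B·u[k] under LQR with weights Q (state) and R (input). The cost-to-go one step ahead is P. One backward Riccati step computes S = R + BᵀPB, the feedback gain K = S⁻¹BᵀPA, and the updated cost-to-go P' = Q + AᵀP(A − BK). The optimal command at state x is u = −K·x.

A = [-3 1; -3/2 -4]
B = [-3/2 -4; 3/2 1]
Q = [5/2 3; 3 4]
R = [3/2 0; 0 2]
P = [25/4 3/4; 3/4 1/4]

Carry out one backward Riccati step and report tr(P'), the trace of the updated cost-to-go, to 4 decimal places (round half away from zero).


10.7435

BᵀP = [-8.2500 -0.7500; -24.2500 -2.7500]
S = R + BᵀPB = [3/2 0; 0 2] + [11.2500 32.2500; 32.2500 94.2500] = [12.7500 32.2500; 32.2500 96.2500]
BᵀPA = [25.8750 -5.2500; 76.8750 -13.2500]
K = S⁻¹·BᵀPA = [0.0601 -0.4168; 0.7786 0.0020]
A−BK = [0.2044 0.3828; -2.3687 -3.3768]
AᵀP(A−BK) = [2.1553 1.2565; 1.2565 2.0882]
P' = Q + AᵀP(A−BK) = [4.6553 4.2565; 4.2565 6.0882]
tr(P') = 10.7435


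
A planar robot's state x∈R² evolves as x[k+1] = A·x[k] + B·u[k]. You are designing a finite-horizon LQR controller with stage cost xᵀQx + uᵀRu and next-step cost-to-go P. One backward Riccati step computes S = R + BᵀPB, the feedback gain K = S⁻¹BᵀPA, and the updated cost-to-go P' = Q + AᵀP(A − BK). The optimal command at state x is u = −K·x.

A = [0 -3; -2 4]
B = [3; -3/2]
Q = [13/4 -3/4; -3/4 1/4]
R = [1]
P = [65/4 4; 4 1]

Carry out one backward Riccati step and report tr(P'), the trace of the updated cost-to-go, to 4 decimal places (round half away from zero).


BᵀP = [42.7500 10.5000]
S = R + BᵀPB = [1] + [112.5000] = [113.5000]
BᵀPA = [-21.0000 -86.2500]
K = S⁻¹·BᵀPA = [-0.1850 -0.7599]
A−BK = [0.5551 -0.7203; -2.2775 2.8601]
AᵀP(A−BK) = [0.1145 0.0419; 0.0419 0.7076]
P' = Q + AᵀP(A−BK) = [3.3645 -0.7081; -0.7081 0.9576]
tr(P') = 4.3221

4.3221


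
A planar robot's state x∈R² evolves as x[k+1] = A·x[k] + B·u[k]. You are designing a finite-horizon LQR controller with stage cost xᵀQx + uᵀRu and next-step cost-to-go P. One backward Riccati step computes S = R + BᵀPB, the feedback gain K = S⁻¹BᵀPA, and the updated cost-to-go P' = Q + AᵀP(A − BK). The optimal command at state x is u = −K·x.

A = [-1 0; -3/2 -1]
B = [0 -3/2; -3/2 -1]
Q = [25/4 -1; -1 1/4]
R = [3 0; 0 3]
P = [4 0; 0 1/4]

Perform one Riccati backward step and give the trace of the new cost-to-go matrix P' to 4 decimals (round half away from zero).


7.9138

BᵀP = [0.0000 -0.3750; -6.0000 -0.2500]
S = R + BᵀPB = [3 0; 0 3] + [0.5625 0.3750; 0.3750 9.2500] = [3.5625 0.3750; 0.3750 12.2500]
BᵀPA = [0.5625 0.3750; 6.3750 0.2500]
K = S⁻¹·BᵀPA = [0.1034 0.1034; 0.5172 0.0172]
A−BK = [-0.2241 0.0259; -0.8276 -0.8276]
AᵀP(A−BK) = [1.2069 0.2069; 0.2069 0.2069]
P' = Q + AᵀP(A−BK) = [7.4569 -0.7931; -0.7931 0.4569]
tr(P') = 7.9138


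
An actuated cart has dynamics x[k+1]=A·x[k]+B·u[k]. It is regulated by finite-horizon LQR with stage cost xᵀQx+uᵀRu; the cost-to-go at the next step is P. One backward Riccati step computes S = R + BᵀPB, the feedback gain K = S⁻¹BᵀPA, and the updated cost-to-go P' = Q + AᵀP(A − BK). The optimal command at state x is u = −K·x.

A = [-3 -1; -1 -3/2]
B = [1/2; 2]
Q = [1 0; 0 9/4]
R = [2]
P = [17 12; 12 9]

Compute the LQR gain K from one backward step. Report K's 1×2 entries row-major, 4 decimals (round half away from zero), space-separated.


-1.8340 -1.0340

BᵀP = [32.5000 24.0000]
S = R + BᵀPB = [2] + [64.2500] = [66.2500]
BᵀPA = [-121.5000 -68.5000]
K = S⁻¹·BᵀPA = [-1.8340 -1.0340]
A−BK = [-2.0830 -0.4830; 2.6679 0.5679]
AᵀP(A−BK) = [11.1736 4.8736; 4.8736 2.4236]
P' = Q + AᵀP(A−BK) = [12.1736 4.8736; 4.8736 4.6736]
tr(P') = 16.8472


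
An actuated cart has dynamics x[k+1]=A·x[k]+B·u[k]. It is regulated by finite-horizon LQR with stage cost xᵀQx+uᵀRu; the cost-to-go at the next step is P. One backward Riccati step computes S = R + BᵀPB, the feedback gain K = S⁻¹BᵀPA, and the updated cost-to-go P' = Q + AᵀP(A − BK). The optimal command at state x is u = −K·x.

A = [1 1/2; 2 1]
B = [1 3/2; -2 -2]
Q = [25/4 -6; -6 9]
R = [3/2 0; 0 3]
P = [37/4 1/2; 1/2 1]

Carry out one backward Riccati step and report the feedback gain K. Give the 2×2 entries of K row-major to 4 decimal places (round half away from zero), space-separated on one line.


-0.3658 -0.1829 0.6448 0.3224

BᵀP = [8.2500 -1.5000; 12.8750 -1.2500]
S = R + BᵀPB = [3/2 0; 0 3] + [11.2500 15.3750; 15.3750 21.8125] = [12.7500 15.3750; 15.3750 24.8125]
BᵀPA = [5.2500 2.6250; 10.3750 5.1875]
K = S⁻¹·BᵀPA = [-0.3658 -0.1829; 0.6448 0.3224]
A−BK = [0.3986 0.1993; 2.5580 1.2790]
AᵀP(A−BK) = [10.4807 5.2403; 5.2403 2.6202]
P' = Q + AᵀP(A−BK) = [16.7307 -0.7597; -0.7597 11.6202]
tr(P') = 28.3508


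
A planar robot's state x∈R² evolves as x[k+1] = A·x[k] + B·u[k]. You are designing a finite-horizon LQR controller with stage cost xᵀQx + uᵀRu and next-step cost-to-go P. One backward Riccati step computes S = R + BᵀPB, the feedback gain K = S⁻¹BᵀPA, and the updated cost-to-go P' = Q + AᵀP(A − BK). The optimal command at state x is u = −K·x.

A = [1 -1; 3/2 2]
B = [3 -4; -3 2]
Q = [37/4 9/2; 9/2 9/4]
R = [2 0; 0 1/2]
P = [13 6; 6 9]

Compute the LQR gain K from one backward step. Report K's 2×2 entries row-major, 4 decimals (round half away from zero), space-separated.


-1.1922 -0.9010 -1.1489 -0.4303

BᵀP = [21.0000 -9.0000; -40.0000 -6.0000]
S = R + BᵀPB = [2 0; 0 1/2] + [90.0000 -102.0000; -102.0000 148.0000] = [92.0000 -102.0000; -102.0000 148.5000]
BᵀPA = [7.5000 -39.0000; -49.0000 28.0000]
K = S⁻¹·BᵀPA = [-1.1922 -0.9010; -1.1489 -0.4303]
A−BK = [-0.0188 -0.0183; 0.2211 0.1576]
AᵀP(A−BK) = [3.8973 2.6717; 2.6717 1.9096]
P' = Q + AᵀP(A−BK) = [13.1473 7.1717; 7.1717 4.1596]
tr(P') = 17.3069


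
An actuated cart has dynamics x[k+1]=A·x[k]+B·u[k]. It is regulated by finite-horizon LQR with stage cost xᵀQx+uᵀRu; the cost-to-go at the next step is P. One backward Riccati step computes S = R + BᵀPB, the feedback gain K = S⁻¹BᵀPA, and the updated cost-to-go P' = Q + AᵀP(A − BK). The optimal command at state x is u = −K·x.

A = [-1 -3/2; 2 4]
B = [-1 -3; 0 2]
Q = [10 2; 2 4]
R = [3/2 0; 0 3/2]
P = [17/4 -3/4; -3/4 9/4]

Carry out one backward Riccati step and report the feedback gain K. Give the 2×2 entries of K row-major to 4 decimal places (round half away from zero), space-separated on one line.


BᵀP = [-4.2500 0.7500; -14.2500 6.7500]
S = R + BᵀPB = [3/2 0; 0 3/2] + [4.2500 14.2500; 14.2500 56.2500] = [5.7500 14.2500; 14.2500 57.7500]
BᵀPA = [5.7500 9.3750; 27.7500 48.3750]
K = S⁻¹·BᵀPA = [-0.4913 -1.1468; 0.6017 1.1206]
A−BK = [0.3140 0.7151; 0.7965 1.7587]
AᵀP(A−BK) = [2.3765 5.1214; 5.1214 11.1028]
P' = Q + AᵀP(A−BK) = [12.3765 7.1214; 7.1214 15.1028]
tr(P') = 27.4793

-0.4913 -1.1468 0.6017 1.1206


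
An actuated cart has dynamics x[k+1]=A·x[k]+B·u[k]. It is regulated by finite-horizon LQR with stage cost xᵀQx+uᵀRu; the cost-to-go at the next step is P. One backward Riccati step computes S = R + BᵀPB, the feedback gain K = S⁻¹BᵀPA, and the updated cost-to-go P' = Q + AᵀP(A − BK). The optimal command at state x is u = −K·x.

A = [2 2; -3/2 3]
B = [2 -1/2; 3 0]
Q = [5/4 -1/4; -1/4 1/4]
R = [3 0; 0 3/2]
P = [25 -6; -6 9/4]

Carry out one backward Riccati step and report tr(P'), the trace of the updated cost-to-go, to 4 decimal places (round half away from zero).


26.1703

BᵀP = [32.0000 -5.2500; -12.5000 3.0000]
S = R + BᵀPB = [3 0; 0 3/2] + [48.2500 -16.0000; -16.0000 6.2500] = [51.2500 -16.0000; -16.0000 7.7500]
BᵀPA = [71.8750 48.2500; -29.5000 -16.0000]
K = S⁻¹·BᵀPA = [0.6023 0.8353; -2.5631 -0.3400]
A−BK = [-0.4861 0.1594; -3.3068 0.4940]
AᵀP(A−BK) = [22.1643 1.8068; 1.8068 2.5060]
P' = Q + AᵀP(A−BK) = [23.4143 1.5568; 1.5568 2.7560]
tr(P') = 26.1703


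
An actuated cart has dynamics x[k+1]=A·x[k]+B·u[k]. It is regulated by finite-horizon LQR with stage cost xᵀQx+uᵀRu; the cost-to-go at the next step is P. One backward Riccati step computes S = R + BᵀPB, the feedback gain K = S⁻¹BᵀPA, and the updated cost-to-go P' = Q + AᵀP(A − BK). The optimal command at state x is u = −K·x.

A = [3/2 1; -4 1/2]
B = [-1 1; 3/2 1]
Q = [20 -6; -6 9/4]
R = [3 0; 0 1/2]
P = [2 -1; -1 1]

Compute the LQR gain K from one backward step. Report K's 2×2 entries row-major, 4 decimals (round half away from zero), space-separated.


BᵀP = [-3.5000 2.5000; 1.0000 0.0000]
S = R + BᵀPB = [3 0; 0 1/2] + [7.2500 -1.0000; -1.0000 1.0000] = [10.2500 -1.0000; -1.0000 1.5000]
BᵀPA = [-15.2500 -2.2500; 1.5000 1.0000]
K = S⁻¹·BᵀPA = [-1.4870 -0.1652; 0.0087 0.5565]
A−BK = [0.0043 0.2783; -1.7783 0.1913]
AᵀP(A−BK) = [9.8109 0.8957; 0.8957 0.3217]
P' = Q + AᵀP(A−BK) = [29.8109 -5.1043; -5.1043 2.5717]
tr(P') = 32.3826

-1.4870 -0.1652 0.0087 0.5565


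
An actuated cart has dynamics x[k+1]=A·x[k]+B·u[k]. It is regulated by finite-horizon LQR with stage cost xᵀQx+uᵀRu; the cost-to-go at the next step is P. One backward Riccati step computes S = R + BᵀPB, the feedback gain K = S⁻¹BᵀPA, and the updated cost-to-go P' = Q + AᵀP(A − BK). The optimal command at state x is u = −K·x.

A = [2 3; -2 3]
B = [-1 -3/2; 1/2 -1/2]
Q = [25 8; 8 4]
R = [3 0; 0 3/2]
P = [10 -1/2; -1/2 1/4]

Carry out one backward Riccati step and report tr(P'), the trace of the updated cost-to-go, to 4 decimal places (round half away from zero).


38.1559

BᵀP = [-10.2500 0.6250; -14.7500 0.6250]
S = R + BᵀPB = [3 0; 0 3/2] + [10.5625 15.0625; 15.0625 21.8125] = [13.5625 15.0625; 15.0625 23.3125]
BᵀPA = [-21.7500 -28.8750; -30.7500 -42.3750]
K = S⁻¹·BᵀPA = [-0.4913 -0.3906; -1.0016 -1.5654]
A−BK = [0.0063 0.2614; -2.2551 2.4126]
AᵀP(A−BK) = [3.5150 1.8709; 1.8709 5.6409]
P' = Q + AᵀP(A−BK) = [28.5150 9.8709; 9.8709 9.6409]
tr(P') = 38.1559


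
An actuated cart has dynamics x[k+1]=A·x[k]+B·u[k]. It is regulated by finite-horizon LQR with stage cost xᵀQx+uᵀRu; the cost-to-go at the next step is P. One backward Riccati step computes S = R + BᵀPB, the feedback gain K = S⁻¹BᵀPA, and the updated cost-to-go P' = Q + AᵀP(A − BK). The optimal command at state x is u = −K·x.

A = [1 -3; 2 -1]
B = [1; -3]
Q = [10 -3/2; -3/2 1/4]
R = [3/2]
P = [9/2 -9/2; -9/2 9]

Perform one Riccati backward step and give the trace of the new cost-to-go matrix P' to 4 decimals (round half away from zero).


BᵀP = [18.0000 -31.5000]
S = R + BᵀPB = [3/2] + [112.5000] = [114.0000]
BᵀPA = [-45.0000 -22.5000]
K = S⁻¹·BᵀPA = [-0.3947 -0.1974]
A−BK = [1.3947 -2.8026; 0.8158 -1.5921]
AᵀP(A−BK) = [4.7368 -8.8816; -8.8816 18.0592]
P' = Q + AᵀP(A−BK) = [14.7368 -10.3816; -10.3816 18.3092]
tr(P') = 33.0461

33.0461


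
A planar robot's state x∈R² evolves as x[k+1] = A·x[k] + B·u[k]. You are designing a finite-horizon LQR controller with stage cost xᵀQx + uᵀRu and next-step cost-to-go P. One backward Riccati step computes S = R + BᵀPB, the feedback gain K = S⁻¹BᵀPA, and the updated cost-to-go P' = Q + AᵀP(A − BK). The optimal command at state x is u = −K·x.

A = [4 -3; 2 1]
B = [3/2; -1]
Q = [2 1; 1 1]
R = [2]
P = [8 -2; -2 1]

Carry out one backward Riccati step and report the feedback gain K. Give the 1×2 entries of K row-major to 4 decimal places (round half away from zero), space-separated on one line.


BᵀP = [14.0000 -4.0000]
S = R + BᵀPB = [2] + [25.0000] = [27.0000]
BᵀPA = [48.0000 -46.0000]
K = S⁻¹·BᵀPA = [1.7778 -1.7037]
A−BK = [1.3333 -0.4444; 3.7778 -0.7037]
AᵀP(A−BK) = [14.6667 -8.2222; -8.2222 6.6296]
P' = Q + AᵀP(A−BK) = [16.6667 -7.2222; -7.2222 7.6296]
tr(P') = 24.2963

1.7778 -1.7037


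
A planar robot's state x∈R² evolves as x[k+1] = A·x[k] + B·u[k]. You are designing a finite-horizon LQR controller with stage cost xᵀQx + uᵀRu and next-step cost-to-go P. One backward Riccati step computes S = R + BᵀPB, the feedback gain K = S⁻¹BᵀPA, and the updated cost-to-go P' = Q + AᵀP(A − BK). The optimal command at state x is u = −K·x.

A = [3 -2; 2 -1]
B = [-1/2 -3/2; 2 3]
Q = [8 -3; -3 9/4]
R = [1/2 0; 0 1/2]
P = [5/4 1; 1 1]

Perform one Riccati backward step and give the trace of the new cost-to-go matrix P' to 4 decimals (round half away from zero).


BᵀP = [1.3750 1.5000; 1.1250 1.5000]
S = R + BᵀPB = [1/2 0; 0 1/2] + [2.3125 2.4375; 2.4375 2.8125] = [2.8125 2.4375; 2.4375 3.3125]
BᵀPA = [7.1250 -4.2500; 6.3750 -3.7500]
K = S⁻¹·BᵀPA = [2.3889 -1.4630; 0.1667 -0.0556]
A−BK = [4.4444 -2.8148; -3.2778 2.0926]
AᵀP(A−BK) = [9.1667 -5.7222; -5.7222 3.5741]
P' = Q + AᵀP(A−BK) = [17.1667 -8.7222; -8.7222 5.8241]
tr(P') = 22.9907

22.9907


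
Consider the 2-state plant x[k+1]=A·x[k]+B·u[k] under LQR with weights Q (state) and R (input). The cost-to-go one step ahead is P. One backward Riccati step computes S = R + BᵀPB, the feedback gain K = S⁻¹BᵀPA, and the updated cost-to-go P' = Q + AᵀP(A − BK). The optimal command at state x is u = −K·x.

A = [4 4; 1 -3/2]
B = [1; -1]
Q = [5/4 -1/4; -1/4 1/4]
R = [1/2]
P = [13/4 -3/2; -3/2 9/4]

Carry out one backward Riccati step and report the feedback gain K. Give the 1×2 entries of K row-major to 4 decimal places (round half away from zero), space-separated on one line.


BᵀP = [4.7500 -3.7500]
S = R + BᵀPB = [1/2] + [8.5000] = [9.0000]
BᵀPA = [15.2500 24.6250]
K = S⁻¹·BᵀPA = [1.6944 2.7361]
A−BK = [2.3056 1.2639; 2.6944 1.2361]
AᵀP(A−BK) = [16.4097 9.8993; 9.8993 7.6858]
P' = Q + AᵀP(A−BK) = [17.6597 9.6493; 9.6493 7.9358]
tr(P') = 25.5955

1.6944 2.7361


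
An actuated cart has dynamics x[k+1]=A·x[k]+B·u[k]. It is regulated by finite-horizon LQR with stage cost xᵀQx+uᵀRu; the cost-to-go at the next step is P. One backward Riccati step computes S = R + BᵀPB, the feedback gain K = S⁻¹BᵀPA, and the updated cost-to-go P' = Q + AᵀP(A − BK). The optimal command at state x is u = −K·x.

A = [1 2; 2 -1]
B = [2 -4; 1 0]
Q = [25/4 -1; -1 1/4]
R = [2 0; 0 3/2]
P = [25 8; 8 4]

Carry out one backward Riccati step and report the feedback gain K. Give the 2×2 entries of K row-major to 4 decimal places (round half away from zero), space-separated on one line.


BᵀP = [58.0000 20.0000; -100.0000 -32.0000]
S = R + BᵀPB = [2 0; 0 3/2] + [136.0000 -232.0000; -232.0000 400.0000] = [138.0000 -232.0000; -232.0000 401.5000]
BᵀPA = [98.0000 96.0000; -164.0000 -168.0000]
K = S⁻¹·BᵀPA = [0.8206 -0.2729; 0.0657 -0.5761]
A−BK = [-0.3784 0.2413; 1.1794 -0.7271]
AᵀP(A−BK) = [3.3563 -1.7397; -1.7397 1.4100]
P' = Q + AᵀP(A−BK) = [9.6063 -2.7397; -2.7397 1.6600]
tr(P') = 11.2663

0.8206 -0.2729 0.0657 -0.5761


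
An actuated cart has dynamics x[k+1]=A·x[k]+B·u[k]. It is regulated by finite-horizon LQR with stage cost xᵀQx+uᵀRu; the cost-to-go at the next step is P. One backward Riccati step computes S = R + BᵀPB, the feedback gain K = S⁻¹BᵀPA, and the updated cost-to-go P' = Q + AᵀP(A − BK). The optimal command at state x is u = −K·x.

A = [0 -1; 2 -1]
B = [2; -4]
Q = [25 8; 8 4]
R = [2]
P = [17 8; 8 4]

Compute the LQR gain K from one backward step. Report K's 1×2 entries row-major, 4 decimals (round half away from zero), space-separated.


0.0000 -0.3333

BᵀP = [2.0000 0.0000]
S = R + BᵀPB = [2] + [4.0000] = [6.0000]
BᵀPA = [0.0000 -2.0000]
K = S⁻¹·BᵀPA = [0.0000 -0.3333]
A−BK = [0.0000 -0.3333; 2.0000 -2.3333]
AᵀP(A−BK) = [16.0000 -24.0000; -24.0000 36.3333]
P' = Q + AᵀP(A−BK) = [41.0000 -16.0000; -16.0000 40.3333]
tr(P') = 81.3333


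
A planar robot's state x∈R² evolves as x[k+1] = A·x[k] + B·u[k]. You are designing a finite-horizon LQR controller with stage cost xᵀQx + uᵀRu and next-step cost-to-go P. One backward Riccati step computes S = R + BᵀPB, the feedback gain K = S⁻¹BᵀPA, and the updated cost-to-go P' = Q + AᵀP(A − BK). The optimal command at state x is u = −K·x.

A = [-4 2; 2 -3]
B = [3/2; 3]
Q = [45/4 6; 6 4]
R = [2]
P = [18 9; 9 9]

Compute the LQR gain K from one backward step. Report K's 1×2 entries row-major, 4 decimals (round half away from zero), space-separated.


-0.6601 -0.0660

BᵀP = [54.0000 40.5000]
S = R + BᵀPB = [2] + [202.5000] = [204.5000]
BᵀPA = [-135.0000 -13.5000]
K = S⁻¹·BᵀPA = [-0.6601 -0.0660]
A−BK = [-3.0098 2.0990; 3.9804 -2.8020]
AᵀP(A−BK) = [90.8802 -62.9120; -62.9120 44.1088]
P' = Q + AᵀP(A−BK) = [102.1302 -56.9120; -56.9120 48.1088]
tr(P') = 150.2390


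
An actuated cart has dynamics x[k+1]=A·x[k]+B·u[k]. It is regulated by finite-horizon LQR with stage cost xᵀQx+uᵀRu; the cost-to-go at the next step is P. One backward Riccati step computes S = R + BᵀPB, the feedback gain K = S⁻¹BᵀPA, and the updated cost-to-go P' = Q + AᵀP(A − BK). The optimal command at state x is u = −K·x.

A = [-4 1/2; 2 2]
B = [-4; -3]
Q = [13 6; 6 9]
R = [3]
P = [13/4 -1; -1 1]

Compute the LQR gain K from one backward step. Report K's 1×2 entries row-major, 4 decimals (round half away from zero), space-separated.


1.0500 -0.0750

BᵀP = [-10.0000 1.0000]
S = R + BᵀPB = [3] + [37.0000] = [40.0000]
BᵀPA = [42.0000 -3.0000]
K = S⁻¹·BᵀPA = [1.0500 -0.0750]
A−BK = [0.2000 0.2000; 5.1500 1.7750]
AᵀP(A−BK) = [27.9000 7.6500; 7.6500 2.5875]
P' = Q + AᵀP(A−BK) = [40.9000 13.6500; 13.6500 11.5875]
tr(P') = 52.4875


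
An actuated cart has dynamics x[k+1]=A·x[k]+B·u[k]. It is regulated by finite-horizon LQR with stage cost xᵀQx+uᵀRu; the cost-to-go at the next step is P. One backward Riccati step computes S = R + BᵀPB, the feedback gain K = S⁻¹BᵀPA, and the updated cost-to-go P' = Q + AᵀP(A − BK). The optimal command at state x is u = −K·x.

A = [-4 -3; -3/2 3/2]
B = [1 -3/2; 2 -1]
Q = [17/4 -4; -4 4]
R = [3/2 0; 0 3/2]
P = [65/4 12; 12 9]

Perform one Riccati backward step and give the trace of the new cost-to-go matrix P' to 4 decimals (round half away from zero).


BᵀP = [40.2500 30.0000; -36.3750 -27.0000]
S = R + BᵀPB = [3/2 0; 0 3/2] + [100.2500 -90.3750; -90.3750 81.5625] = [101.7500 -90.3750; -90.3750 83.0625]
BᵀPA = [-206.0000 -75.7500; 186.0000 68.6250]
K = S⁻¹·BᵀPA = [-1.0604 -0.3169; 1.0855 0.4813]
A−BK = [-1.3113 -1.9610; 1.7063 2.6152]
AᵀP(A−BK) = [3.9000 1.9306; 1.9306 1.4596]
P' = Q + AᵀP(A−BK) = [8.1500 -2.0694; -2.0694 5.4596]
tr(P') = 13.6097

13.6097


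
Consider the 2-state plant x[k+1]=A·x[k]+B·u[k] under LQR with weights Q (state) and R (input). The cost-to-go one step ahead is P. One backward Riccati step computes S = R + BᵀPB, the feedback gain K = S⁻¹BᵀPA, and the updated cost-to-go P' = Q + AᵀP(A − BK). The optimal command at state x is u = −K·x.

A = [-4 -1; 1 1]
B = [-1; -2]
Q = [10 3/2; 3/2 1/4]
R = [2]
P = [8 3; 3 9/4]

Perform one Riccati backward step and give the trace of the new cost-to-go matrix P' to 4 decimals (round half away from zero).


BᵀP = [-14.0000 -7.5000]
S = R + BᵀPB = [2] + [29.0000] = [31.0000]
BᵀPA = [48.5000 6.5000]
K = S⁻¹·BᵀPA = [1.5645 0.2097]
A−BK = [-2.4355 -0.7903; 4.1290 1.4194]
AᵀP(A−BK) = [30.3710 9.0806; 9.0806 2.8871]
P' = Q + AᵀP(A−BK) = [40.3710 10.5806; 10.5806 3.1371]
tr(P') = 43.5081

43.5081


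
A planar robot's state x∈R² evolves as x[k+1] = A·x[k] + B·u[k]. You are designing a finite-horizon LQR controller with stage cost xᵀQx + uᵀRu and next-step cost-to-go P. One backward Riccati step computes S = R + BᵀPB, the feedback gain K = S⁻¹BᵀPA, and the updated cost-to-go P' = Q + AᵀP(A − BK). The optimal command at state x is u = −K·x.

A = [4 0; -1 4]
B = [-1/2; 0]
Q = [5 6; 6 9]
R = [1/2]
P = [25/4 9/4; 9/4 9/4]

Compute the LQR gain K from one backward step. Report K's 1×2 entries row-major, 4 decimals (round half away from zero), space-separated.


-5.5152 -2.1818

BᵀP = [-3.1250 -1.1250]
S = R + BᵀPB = [1/2] + [1.5625] = [2.0625]
BᵀPA = [-11.3750 -4.5000]
K = S⁻¹·BᵀPA = [-5.5152 -2.1818]
A−BK = [1.2424 -1.0909; -1.0000 4.0000]
AᵀP(A−BK) = [21.5152 2.1818; 2.1818 26.1818]
P' = Q + AᵀP(A−BK) = [26.5152 8.1818; 8.1818 35.1818]
tr(P') = 61.6970


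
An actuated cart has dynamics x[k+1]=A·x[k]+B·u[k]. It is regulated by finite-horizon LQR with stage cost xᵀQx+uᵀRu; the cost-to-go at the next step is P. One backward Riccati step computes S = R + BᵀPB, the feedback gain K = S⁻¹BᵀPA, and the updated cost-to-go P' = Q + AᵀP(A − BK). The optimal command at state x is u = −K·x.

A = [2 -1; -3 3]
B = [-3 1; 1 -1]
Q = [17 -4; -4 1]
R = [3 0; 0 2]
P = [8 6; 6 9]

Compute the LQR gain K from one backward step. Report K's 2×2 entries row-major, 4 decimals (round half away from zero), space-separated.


0.2118 -0.6353 2.1294 -2.3882

BᵀP = [-18.0000 -9.0000; 2.0000 -3.0000]
S = R + BᵀPB = [3 0; 0 2] + [45.0000 -9.0000; -9.0000 5.0000] = [48.0000 -9.0000; -9.0000 7.0000]
BᵀPA = [-9.0000 -9.0000; 13.0000 -11.0000]
K = S⁻¹·BᵀPA = [0.2118 -0.6353; 2.1294 -2.3882]
A−BK = [0.5059 -0.5176; -1.0824 1.2471]
AᵀP(A−BK) = [15.2235 -17.6706; -17.6706 21.0118]
P' = Q + AᵀP(A−BK) = [32.2235 -21.6706; -21.6706 22.0118]
tr(P') = 54.2353


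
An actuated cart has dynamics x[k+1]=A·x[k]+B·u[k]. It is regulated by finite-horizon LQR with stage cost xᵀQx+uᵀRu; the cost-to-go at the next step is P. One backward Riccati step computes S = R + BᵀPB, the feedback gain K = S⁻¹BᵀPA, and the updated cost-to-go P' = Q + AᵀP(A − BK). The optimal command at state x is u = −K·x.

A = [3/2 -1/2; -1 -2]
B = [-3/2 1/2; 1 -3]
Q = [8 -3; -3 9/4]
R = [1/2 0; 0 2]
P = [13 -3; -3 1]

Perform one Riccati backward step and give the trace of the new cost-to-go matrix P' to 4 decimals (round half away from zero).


11.4373

BᵀP = [-22.5000 5.5000; 15.5000 -4.5000]
S = R + BᵀPB = [1/2 0; 0 2] + [39.2500 -27.7500; -27.7500 21.2500] = [39.7500 -27.7500; -27.7500 23.2500]
BᵀPA = [-39.2500 0.2500; 27.7500 1.2500]
K = S⁻¹·BᵀPA = [-0.9246 0.2628; 0.0900 0.3674]
A−BK = [0.0681 -0.2895; 0.1946 -1.1606]
AᵀP(A−BK) = [0.4623 -0.1314; -0.1314 0.7251]
P' = Q + AᵀP(A−BK) = [8.4623 -3.1314; -3.1314 2.9751]
tr(P') = 11.4373


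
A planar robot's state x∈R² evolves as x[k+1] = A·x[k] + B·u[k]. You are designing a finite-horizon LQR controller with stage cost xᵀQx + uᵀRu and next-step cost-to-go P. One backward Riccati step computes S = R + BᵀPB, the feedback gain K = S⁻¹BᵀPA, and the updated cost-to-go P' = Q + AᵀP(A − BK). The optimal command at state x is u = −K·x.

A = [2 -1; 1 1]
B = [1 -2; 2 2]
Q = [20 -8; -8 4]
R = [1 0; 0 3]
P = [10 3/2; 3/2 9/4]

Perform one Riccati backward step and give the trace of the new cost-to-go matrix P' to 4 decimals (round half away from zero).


BᵀP = [13.0000 6.0000; -17.0000 1.5000]
S = R + BᵀPB = [1 0; 0 3] + [25.0000 -14.0000; -14.0000 37.0000] = [26.0000 -14.0000; -14.0000 40.0000]
BᵀPA = [32.0000 -7.0000; -32.5000 18.5000]
K = S⁻¹·BᵀPA = [0.9775 -0.0249; -0.4704 0.4538]
A−BK = [0.0818 -0.0675; -0.0142 0.1422]
AᵀP(A−BK) = [1.6831 -0.7056; -0.7056 0.6807]
P' = Q + AᵀP(A−BK) = [21.6831 -8.7056; -8.7056 4.6807]
tr(P') = 26.3637

26.3637


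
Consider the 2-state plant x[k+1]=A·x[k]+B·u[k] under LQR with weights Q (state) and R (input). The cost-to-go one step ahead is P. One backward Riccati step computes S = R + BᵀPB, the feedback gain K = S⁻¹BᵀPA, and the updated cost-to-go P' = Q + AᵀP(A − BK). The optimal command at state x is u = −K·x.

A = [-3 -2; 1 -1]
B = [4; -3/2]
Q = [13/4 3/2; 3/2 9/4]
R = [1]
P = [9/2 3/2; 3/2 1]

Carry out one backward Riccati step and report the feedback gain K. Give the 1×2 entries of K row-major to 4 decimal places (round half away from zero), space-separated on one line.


BᵀP = [15.7500 4.5000]
S = R + BᵀPB = [1] + [56.2500] = [57.2500]
BᵀPA = [-42.7500 -36.0000]
K = S⁻¹·BᵀPA = [-0.7467 -0.6288]
A−BK = [-0.0131 0.5153; -0.1201 -1.9432]
AᵀP(A−BK) = [0.5775 0.6179; 0.6179 2.3624]
P' = Q + AᵀP(A−BK) = [3.8275 2.1179; 2.1179 4.6124]
tr(P') = 8.4400

-0.7467 -0.6288


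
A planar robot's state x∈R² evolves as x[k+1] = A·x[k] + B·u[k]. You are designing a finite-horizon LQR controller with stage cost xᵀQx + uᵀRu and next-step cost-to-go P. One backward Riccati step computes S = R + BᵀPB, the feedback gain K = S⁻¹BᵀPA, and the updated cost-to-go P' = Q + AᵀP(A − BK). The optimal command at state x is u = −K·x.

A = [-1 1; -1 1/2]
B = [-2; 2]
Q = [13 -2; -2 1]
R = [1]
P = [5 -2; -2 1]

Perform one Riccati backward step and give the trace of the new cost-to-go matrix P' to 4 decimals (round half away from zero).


14.7378

BᵀP = [-14.0000 6.0000]
S = R + BᵀPB = [1] + [40.0000] = [41.0000]
BᵀPA = [8.0000 -11.0000]
K = S⁻¹·BᵀPA = [0.1951 -0.2683]
A−BK = [-0.6098 0.4634; -1.3902 1.0366]
AᵀP(A−BK) = [0.4390 -0.3537; -0.3537 0.2988]
P' = Q + AᵀP(A−BK) = [13.4390 -2.3537; -2.3537 1.2988]
tr(P') = 14.7378


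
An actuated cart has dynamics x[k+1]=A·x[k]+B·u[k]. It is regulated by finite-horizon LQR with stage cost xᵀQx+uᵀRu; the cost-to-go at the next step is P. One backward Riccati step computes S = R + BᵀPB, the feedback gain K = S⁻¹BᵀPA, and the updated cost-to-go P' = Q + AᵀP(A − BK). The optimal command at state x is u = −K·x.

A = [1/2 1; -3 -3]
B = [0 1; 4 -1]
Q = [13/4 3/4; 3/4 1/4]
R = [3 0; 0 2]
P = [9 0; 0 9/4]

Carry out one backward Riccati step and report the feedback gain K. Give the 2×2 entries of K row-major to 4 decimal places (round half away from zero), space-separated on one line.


BᵀP = [0.0000 9.0000; 9.0000 -2.2500]
S = R + BᵀPB = [3 0; 0 2] + [36.0000 -9.0000; -9.0000 11.2500] = [39.0000 -9.0000; -9.0000 13.2500]
BᵀPA = [-27.0000 -27.0000; 11.2500 15.7500]
K = S⁻¹·BᵀPA = [-0.5886 -0.4957; 0.4492 0.8520]
A−BK = [0.0508 0.1480; -0.1962 -0.1652]
AᵀP(A−BK) = [1.5529 1.7814; 1.7814 2.4475]
P' = Q + AᵀP(A−BK) = [4.8029 2.5314; 2.5314 2.6975]
tr(P') = 7.5004

-0.5886 -0.4957 0.4492 0.8520


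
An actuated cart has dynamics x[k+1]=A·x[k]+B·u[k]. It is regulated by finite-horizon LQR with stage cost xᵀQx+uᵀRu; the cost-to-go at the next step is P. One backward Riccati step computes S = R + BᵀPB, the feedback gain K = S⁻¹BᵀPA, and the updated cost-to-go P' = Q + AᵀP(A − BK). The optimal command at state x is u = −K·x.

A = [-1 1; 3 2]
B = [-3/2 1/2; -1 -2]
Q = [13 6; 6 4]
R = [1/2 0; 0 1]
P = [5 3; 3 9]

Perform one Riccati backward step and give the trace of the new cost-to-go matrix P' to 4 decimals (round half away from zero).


BᵀP = [-10.5000 -13.5000; -3.5000 -16.5000]
S = R + BᵀPB = [1/2 0; 0 1] + [29.2500 21.7500; 21.7500 31.2500] = [29.7500 21.7500; 21.7500 32.2500]
BᵀPA = [-30.0000 -37.5000; -46.0000 -36.5000]
K = S⁻¹·BᵀPA = [0.0678 -0.8543; -1.4721 -0.5556]
A−BK = [-0.1622 -0.0036; 0.1236 0.0344]
AᵀP(A−BK) = [2.3182 0.8121; 0.8121 0.6836]
P' = Q + AᵀP(A−BK) = [15.3182 6.8121; 6.8121 4.6836]
tr(P') = 20.0018

20.0018


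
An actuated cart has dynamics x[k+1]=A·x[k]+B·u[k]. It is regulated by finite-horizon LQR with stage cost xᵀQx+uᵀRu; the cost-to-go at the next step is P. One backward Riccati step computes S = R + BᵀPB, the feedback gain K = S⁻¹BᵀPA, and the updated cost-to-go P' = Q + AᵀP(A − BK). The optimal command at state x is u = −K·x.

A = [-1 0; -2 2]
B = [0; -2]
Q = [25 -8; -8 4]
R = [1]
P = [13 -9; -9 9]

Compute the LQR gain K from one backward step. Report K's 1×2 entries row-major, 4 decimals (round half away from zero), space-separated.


BᵀP = [18.0000 -18.0000]
S = R + BᵀPB = [1] + [36.0000] = [37.0000]
BᵀPA = [18.0000 -36.0000]
K = S⁻¹·BᵀPA = [0.4865 -0.9730]
A−BK = [-1.0000 0.0000; -1.0270 0.0541]
AᵀP(A−BK) = [4.2432 -0.4865; -0.4865 0.9730]
P' = Q + AᵀP(A−BK) = [29.2432 -8.4865; -8.4865 4.9730]
tr(P') = 34.2162

0.4865 -0.9730


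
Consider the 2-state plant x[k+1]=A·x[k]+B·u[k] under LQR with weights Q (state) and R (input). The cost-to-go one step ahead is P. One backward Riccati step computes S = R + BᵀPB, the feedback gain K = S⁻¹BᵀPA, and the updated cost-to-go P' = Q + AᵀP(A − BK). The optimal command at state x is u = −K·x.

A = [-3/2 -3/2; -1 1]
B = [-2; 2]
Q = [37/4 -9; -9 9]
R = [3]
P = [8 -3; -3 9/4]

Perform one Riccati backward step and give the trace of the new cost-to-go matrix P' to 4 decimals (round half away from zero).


23.4779

BᵀP = [-22.0000 10.5000]
S = R + BᵀPB = [3] + [65.0000] = [68.0000]
BᵀPA = [22.5000 43.5000]
K = S⁻¹·BᵀPA = [0.3309 0.6397]
A−BK = [-0.8382 -0.2206; -1.6618 -0.2794]
AᵀP(A−BK) = [3.8051 1.3566; 1.3566 1.4228]
P' = Q + AᵀP(A−BK) = [13.0551 -7.6434; -7.6434 10.4228]
tr(P') = 23.4779


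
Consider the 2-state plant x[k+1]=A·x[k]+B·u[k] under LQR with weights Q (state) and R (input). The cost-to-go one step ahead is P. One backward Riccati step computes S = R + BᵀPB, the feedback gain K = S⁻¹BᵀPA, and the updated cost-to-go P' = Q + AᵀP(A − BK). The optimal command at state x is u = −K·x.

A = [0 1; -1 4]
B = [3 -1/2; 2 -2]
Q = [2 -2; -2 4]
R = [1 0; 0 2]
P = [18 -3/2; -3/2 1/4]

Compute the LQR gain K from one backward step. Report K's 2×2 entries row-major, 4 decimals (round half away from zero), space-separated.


BᵀP = [51.0000 -4.0000; -6.0000 0.2500]
S = R + BᵀPB = [1 0; 0 2] + [145.0000 -17.5000; -17.5000 2.5000] = [146.0000 -17.5000; -17.5000 4.5000]
BᵀPA = [4.0000 35.0000; -0.2500 -5.0000]
K = S⁻¹·BᵀPA = [0.0388 0.1996; 0.0955 -0.3350]
A−BK = [-0.0688 0.2338; -0.8867 2.9309]
AᵀP(A−BK) = [0.1185 -0.3820; -0.3820 1.3400]
P' = Q + AᵀP(A−BK) = [2.1185 -2.3820; -2.3820 5.3400]
tr(P') = 7.4585

0.0388 0.1996 0.0955 -0.3350


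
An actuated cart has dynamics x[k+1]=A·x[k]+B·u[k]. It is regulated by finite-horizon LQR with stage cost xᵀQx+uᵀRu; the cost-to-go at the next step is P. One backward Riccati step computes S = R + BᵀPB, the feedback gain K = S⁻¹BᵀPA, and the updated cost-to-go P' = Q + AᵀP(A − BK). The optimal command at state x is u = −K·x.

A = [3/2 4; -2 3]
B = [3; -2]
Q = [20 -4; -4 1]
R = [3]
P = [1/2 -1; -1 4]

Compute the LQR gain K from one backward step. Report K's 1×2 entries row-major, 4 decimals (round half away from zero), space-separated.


0.7676 -0.5352

BᵀP = [3.5000 -11.0000]
S = R + BᵀPB = [3] + [32.5000] = [35.5000]
BᵀPA = [27.2500 -19.0000]
K = S⁻¹·BᵀPA = [0.7676 -0.5352]
A−BK = [-0.8028 5.6056; -0.4648 1.9296]
AᵀP(A−BK) = [2.2077 -2.9155; -2.9155 9.8310]
P' = Q + AᵀP(A−BK) = [22.2077 -6.9155; -6.9155 10.8310]
tr(P') = 33.0387


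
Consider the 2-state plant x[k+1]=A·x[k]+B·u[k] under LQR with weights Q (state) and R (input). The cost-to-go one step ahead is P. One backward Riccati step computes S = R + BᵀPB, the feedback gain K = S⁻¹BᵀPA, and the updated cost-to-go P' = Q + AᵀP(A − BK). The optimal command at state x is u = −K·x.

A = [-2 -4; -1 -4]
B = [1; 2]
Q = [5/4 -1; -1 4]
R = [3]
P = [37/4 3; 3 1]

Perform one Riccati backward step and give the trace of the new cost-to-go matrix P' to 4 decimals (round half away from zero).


38.3916

BᵀP = [15.2500 5.0000]
S = R + BᵀPB = [3] + [25.2500] = [28.2500]
BᵀPA = [-35.5000 -81.0000]
K = S⁻¹·BᵀPA = [-1.2566 -2.8673]
A−BK = [-0.7434 -1.1327; 1.5133 1.7345]
AᵀP(A−BK) = [5.3894 12.2124; 12.2124 27.7522]
P' = Q + AᵀP(A−BK) = [6.6394 11.2124; 11.2124 31.7522]
tr(P') = 38.3916


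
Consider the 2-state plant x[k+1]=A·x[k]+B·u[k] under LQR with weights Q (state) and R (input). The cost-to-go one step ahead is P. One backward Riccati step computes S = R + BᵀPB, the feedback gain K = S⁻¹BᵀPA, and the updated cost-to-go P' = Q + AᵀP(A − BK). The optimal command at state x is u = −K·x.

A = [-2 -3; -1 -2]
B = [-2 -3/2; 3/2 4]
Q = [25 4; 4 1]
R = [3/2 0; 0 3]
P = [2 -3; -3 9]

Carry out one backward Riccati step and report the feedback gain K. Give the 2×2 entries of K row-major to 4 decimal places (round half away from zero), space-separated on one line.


BᵀP = [-8.5000 19.5000; -15.0000 40.5000]
S = R + BᵀPB = [3/2 0; 0 3] + [46.2500 90.7500; 90.7500 184.5000] = [47.7500 90.7500; 90.7500 187.5000]
BᵀPA = [-2.5000 -13.5000; -10.5000 -36.0000]
K = S⁻¹·BᵀPA = [0.6747 1.0253; -0.3825 -0.6883]
A−BK = [-1.2245 -1.9817; -0.4818 -0.7849]
AᵀP(A−BK) = [2.6700 4.3366; 4.3366 7.0645]
P' = Q + AᵀP(A−BK) = [27.6700 8.3366; 8.3366 8.0645]
tr(P') = 35.7345

0.6747 1.0253 -0.3825 -0.6883


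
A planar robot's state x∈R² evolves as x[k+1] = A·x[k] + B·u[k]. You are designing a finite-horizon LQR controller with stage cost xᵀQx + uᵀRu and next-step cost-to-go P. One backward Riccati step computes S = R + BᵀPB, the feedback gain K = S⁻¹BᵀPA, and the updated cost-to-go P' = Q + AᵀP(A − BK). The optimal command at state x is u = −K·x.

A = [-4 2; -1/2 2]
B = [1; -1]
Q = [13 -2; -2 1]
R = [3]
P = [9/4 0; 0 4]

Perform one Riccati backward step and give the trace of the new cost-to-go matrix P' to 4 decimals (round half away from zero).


69.3784

BᵀP = [2.2500 -4.0000]
S = R + BᵀPB = [3] + [6.2500] = [9.2500]
BᵀPA = [-7.0000 -3.5000]
K = S⁻¹·BᵀPA = [-0.7568 -0.3784]
A−BK = [-3.2432 2.3784; -1.2568 1.6216]
AᵀP(A−BK) = [31.7027 -24.6486; -24.6486 23.6757]
P' = Q + AᵀP(A−BK) = [44.7027 -26.6486; -26.6486 24.6757]
tr(P') = 69.3784


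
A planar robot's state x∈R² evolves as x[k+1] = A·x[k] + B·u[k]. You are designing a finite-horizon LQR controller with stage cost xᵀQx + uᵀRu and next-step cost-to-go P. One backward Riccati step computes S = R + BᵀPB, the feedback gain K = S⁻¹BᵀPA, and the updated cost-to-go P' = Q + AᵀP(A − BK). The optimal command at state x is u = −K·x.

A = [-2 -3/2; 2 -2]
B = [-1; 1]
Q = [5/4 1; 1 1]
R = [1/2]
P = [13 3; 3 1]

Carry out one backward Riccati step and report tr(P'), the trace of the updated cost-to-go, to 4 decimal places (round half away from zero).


12.9118

BᵀP = [-10.0000 -2.0000]
S = R + BᵀPB = [1/2] + [8.0000] = [8.5000]
BᵀPA = [16.0000 19.0000]
K = S⁻¹·BᵀPA = [1.8824 2.2353]
A−BK = [-0.1176 0.7353; 0.1176 -4.2353]
AᵀP(A−BK) = [1.8824 2.2353; 2.2353 8.7794]
P' = Q + AᵀP(A−BK) = [3.1324 3.2353; 3.2353 9.7794]
tr(P') = 12.9118


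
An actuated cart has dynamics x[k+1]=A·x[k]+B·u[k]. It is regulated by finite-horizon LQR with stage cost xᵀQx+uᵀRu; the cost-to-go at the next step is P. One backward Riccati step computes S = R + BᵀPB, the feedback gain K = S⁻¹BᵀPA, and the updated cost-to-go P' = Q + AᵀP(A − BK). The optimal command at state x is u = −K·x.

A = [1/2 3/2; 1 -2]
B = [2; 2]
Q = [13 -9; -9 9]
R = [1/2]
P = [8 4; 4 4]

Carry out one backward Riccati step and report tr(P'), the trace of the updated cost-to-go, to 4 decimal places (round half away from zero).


32.0621

BᵀP = [24.0000 16.0000]
S = R + BᵀPB = [1/2] + [80.0000] = [80.5000]
BᵀPA = [28.0000 4.0000]
K = S⁻¹·BᵀPA = [0.3478 0.0497]
A−BK = [-0.1957 1.4006; 0.3043 -2.0994]
AᵀP(A−BK) = [0.2609 -1.3913; -1.3913 9.8012]
P' = Q + AᵀP(A−BK) = [13.2609 -10.3913; -10.3913 18.8012]
tr(P') = 32.0621


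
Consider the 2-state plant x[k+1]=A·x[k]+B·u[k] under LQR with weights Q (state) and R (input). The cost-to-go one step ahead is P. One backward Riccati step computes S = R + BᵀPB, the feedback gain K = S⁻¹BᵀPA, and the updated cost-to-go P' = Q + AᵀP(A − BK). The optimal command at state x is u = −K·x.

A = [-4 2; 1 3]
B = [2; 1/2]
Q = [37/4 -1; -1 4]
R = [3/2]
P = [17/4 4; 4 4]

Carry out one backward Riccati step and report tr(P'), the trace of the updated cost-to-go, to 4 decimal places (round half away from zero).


22.4318

BᵀP = [10.5000 10.0000]
S = R + BᵀPB = [3/2] + [26.0000] = [27.5000]
BᵀPA = [-32.0000 51.0000]
K = S⁻¹·BᵀPA = [-1.1636 1.8545]
A−BK = [-1.6727 -1.7091; 1.5818 2.0727]
AᵀP(A−BK) = [2.7636 -2.6545; -2.6545 6.4182]
P' = Q + AᵀP(A−BK) = [12.0136 -3.6545; -3.6545 10.4182]
tr(P') = 22.4318


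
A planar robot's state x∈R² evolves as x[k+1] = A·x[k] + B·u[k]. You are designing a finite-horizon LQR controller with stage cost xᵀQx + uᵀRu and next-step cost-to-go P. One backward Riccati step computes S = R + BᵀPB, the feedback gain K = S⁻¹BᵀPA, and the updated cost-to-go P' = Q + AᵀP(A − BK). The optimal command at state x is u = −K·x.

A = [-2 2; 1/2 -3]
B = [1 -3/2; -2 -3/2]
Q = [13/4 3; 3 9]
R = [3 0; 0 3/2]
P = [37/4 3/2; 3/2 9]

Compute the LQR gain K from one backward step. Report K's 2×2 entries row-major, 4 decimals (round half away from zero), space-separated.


-0.7569 1.5304 0.7303 -0.1730

BᵀP = [6.2500 -16.5000; -16.1250 -15.7500]
S = R + BᵀPB = [3 0; 0 3/2] + [39.2500 15.3750; 15.3750 47.8125] = [42.2500 15.3750; 15.3750 49.3125]
BᵀPA = [-20.7500 62.0000; 24.3750 15.0000]
K = S⁻¹·BᵀPA = [-0.7569 1.5304; 0.7303 -0.1730]
A−BK = [-0.1477 0.2101; 0.0817 -0.1987]
AᵀP(A−BK) = [2.7442 -4.0278; -4.0278 7.7097]
P' = Q + AᵀP(A−BK) = [5.9942 -1.0278; -1.0278 16.7097]
tr(P') = 22.7039


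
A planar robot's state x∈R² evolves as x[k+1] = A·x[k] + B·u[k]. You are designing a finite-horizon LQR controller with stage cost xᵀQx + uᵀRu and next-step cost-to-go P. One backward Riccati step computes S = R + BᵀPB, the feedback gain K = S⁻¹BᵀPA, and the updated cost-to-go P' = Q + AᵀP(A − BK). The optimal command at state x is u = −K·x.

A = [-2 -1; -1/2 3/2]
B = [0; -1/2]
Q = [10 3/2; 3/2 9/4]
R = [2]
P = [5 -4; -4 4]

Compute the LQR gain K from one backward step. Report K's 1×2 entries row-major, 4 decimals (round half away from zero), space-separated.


BᵀP = [2.0000 -2.0000]
S = R + BᵀPB = [2] + [1.0000] = [3.0000]
BᵀPA = [-3.0000 -5.0000]
K = S⁻¹·BᵀPA = [-1.0000 -1.6667]
A−BK = [-2.0000 -1.0000; -1.0000 0.6667]
AᵀP(A−BK) = [10.0000 12.0000; 12.0000 17.6667]
P' = Q + AᵀP(A−BK) = [20.0000 13.5000; 13.5000 19.9167]
tr(P') = 39.9167

-1.0000 -1.6667
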